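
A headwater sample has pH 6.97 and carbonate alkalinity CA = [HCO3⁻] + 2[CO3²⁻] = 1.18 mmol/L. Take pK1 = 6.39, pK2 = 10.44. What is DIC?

DIC = 1.49 mmol/L

CA = [HCO3⁻] + 2[CO3²⁻] = (α₁ + 2α₂)·DIC
At pH 6.97: [H⁺]/K1 = 10^-0.58 = 0.26303, K2/[H⁺] = 10^-3.47 = 0.00033884
α₁ = 1/(1 + 0.26303 + 0.00033884) = 1/1.2634 = 0.7915; α₂ = α₁·K2/[H⁺] = 0.0002682
α₁ + 2α₂ = 0.7921
DIC = CA / (α₁ + 2α₂) = 1.18 / 0.7921 = 1.49 mmol/L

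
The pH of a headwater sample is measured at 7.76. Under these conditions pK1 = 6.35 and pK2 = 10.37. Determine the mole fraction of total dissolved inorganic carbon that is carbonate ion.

α₂ = 1 / (1 + [H⁺]/K2 + [H⁺]²/(K1K2)) = 1 / (1 + 10^+2.61 + 10^+1.20)
   = 1 / (1 + 407.38 + 15.849) = 1/424.23 = 0.002357

α₂ = 0.00236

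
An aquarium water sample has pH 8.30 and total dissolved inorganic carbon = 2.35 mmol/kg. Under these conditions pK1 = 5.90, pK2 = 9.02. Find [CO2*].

[CO2*] = 7.83 μmol/kg

α₀ = 1 / (1 + K1/[H⁺] + K1K2/[H⁺]²) = 1 / (1 + 10^+2.40 + 10^+1.68)
   = 1 / (1 + 251.19 + 47.863) = 1/300.05 = 0.003333
[CO2*] = α₀ × DIC = 0.003333 × 2.35 = 0.00783 mmol/kg = 7.83 μmol/kg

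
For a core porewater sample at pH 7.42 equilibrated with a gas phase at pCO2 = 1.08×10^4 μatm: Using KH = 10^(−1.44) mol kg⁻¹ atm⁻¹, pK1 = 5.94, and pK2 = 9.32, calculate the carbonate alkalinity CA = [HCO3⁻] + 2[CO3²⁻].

[CO2*] = KH · pCO2 = 10^(−1.44) × 1.08×10^4×10^-6 = 3.921×10^-4 mol/kg
α₀ = 1/(1 + K1/[H⁺] + K1K2/[H⁺]²) = 1/(1 + 10^+1.48 + 10^-0.42) = 0.03167
DIC = [CO2*]/α₀ = 3.921×10^-4 / 0.03167 = 12.38 mmol/kg
CA = (α₁ + 2α₂)·DIC = (0.9563 + 2×0.01204) × 12.38 = 12.1 mmol/kg

CA = 12.1 mmol/kg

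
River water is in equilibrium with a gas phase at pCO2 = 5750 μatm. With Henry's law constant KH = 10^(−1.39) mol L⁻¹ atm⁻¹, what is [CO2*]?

[CO2*] = 234 μmol/L

KH = 10^(−1.39) = 4.074×10^-2 mol L⁻¹ atm⁻¹
[CO2*] = KH · pCO2 = 4.074×10^-2 × 5750×10^-6 atm = 2.34×10^-4 mol/L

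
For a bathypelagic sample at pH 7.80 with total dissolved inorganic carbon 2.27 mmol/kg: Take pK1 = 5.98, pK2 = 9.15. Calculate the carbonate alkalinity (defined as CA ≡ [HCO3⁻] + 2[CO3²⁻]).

CA = 2.33 mmol/kg

CA = [HCO3⁻] + 2[CO3²⁻] = (α₁ + 2α₂)·DIC
At pH 7.80: [H⁺]/K1 = 10^-1.82 = 0.015136, K2/[H⁺] = 10^-1.35 = 0.044668
α₁ = 1/(1 + 0.015136 + 0.044668) = 1/1.0598 = 0.9436; α₂ = α₁·K2/[H⁺] = 0.04215
α₁ + 2α₂ = 1.0279
CA = 1.0279 × 2.27 = 2.33 mmol/kg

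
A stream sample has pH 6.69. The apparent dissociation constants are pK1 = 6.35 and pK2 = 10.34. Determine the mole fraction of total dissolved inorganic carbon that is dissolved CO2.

α₀ = 0.314

α₀ = 1 / (1 + K1/[H⁺] + K1K2/[H⁺]²) = 1 / (1 + 10^+0.34 + 10^-3.31)
   = 1 / (1 + 2.1878 + 0.00048978) = 1/3.1883 = 0.3137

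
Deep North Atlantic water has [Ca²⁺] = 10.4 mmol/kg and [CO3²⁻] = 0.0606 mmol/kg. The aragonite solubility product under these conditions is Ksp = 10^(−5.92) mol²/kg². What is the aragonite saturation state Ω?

Ω = 0.524

Ksp = 10^(−5.92) = 1.202×10^-6
Ω = [Ca²⁺][CO3²⁻]/Ksp = (10.4×10^-3)(0.0606×10^-3) / 1.202×10^-6 = 0.524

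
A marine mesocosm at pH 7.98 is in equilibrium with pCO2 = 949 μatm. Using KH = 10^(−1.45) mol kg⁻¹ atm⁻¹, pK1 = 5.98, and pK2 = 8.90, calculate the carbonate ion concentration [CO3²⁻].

[CO2*] = KH · pCO2 = 10^(−1.45) × 949×10^-6 = 3.367×10^-5 mol/kg
α₀ = 1/(1 + K1/[H⁺] + K1K2/[H⁺]²) = 1/(1 + 10^+2.00 + 10^+1.08) = 0.008848
DIC = [CO2*]/α₀ = 3.367×10^-5 / 0.008848 = 3.806 mmol/kg
[CO3²⁻] = α₂·DIC; α₂ = 0.1064, so [CO3²⁻] = 0.1064 × 3.806 = 0.405 mmol/kg

[CO3²⁻] = 0.405 mmol/kg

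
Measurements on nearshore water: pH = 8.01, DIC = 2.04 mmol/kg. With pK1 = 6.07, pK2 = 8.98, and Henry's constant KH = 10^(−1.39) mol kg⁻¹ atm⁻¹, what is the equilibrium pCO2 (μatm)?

α₀ = 1 / (1 + K1/[H⁺] + K1K2/[H⁺]²) = 1 / (1 + 10^+1.94 + 10^+0.97)
   = 1 / (1 + 87.096 + 9.3325) = 1/97.429 = 0.01026
[CO2*] = α₀ × DIC = 0.01026 × 2.04 = 0.02094 mmol/kg
pCO2 = [CO2*]/KH = 2.094×10^-5 / 4.074×10^-2 = 514 μatm

pCO2 = 514 μatm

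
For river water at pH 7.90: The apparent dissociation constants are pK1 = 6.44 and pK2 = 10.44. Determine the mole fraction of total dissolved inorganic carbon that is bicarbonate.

α₁ = 1 / (1 + [H⁺]/K1 + K2/[H⁺]) = 1 / (1 + 10^-1.46 + 10^-2.54)
   = 1 / (1 + 0.034674 + 0.0028840) = 1/1.0376 = 0.9638

α₁ = 0.964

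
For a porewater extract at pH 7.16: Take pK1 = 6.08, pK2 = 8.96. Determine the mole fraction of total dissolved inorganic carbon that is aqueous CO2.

α₀ = 0.0757

α₀ = 1 / (1 + K1/[H⁺] + K1K2/[H⁺]²) = 1 / (1 + 10^+1.08 + 10^-0.72)
   = 1 / (1 + 12.023 + 0.19055) = 1/13.213 = 0.07568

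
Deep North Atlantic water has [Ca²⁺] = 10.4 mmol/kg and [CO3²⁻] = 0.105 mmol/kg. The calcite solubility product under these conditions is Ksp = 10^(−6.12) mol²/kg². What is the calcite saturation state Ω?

Ω = 1.44

Ksp = 10^(−6.12) = 7.586×10^-7
Ω = [Ca²⁺][CO3²⁻]/Ksp = (10.4×10^-3)(0.105×10^-3) / 7.586×10^-7 = 1.44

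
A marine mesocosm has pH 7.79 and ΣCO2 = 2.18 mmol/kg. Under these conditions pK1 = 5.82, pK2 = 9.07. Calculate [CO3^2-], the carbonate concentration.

α₂ = 1 / (1 + [H⁺]/K2 + [H⁺]²/(K1K2)) = 1 / (1 + 10^+1.28 + 10^-0.69)
   = 1 / (1 + 19.055 + 0.20417) = 1/20.259 = 0.04936
[CO3²⁻] = α₂ × DIC = 0.04936 × 2.18 = 0.108 mmol/kg

[CO3²⁻] = 0.108 mmol/kg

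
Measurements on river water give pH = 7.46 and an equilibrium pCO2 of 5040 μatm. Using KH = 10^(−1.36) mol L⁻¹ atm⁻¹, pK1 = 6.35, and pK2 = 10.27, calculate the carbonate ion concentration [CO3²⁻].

[CO3²⁻] = 4.39 μmol/L

[CO2*] = KH · pCO2 = 10^(−1.36) × 5040×10^-6 = 2.200×10^-4 mol/L
α₀ = 1/(1 + K1/[H⁺] + K1K2/[H⁺]²) = 1/(1 + 10^+1.11 + 10^-1.70) = 0.07193
DIC = [CO2*]/α₀ = 2.200×10^-4 / 0.07193 = 3.059 mmol/L
[CO3²⁻] = α₂·DIC; α₂ = 0.001435, so [CO3²⁻] = 0.001435 × 3.059 = 0.00439 mmol/L = 4.39 μmol/L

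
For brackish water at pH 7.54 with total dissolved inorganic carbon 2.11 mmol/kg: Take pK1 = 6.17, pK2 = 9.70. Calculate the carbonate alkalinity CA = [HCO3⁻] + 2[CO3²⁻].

CA = [HCO3⁻] + 2[CO3²⁻] = (α₁ + 2α₂)·DIC
At pH 7.54: [H⁺]/K1 = 10^-1.37 = 0.042658, K2/[H⁺] = 10^-2.16 = 0.0069183
α₁ = 1/(1 + 0.042658 + 0.0069183) = 1/1.0496 = 0.9528; α₂ = α₁·K2/[H⁺] = 0.006592
α₁ + 2α₂ = 0.9659
CA = 0.9659 × 2.11 = 2.04 mmol/kg

CA = 2.04 mmol/kg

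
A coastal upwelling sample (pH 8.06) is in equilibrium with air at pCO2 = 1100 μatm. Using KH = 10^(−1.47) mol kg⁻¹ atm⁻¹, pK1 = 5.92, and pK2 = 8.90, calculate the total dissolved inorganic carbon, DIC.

[CO2*] = KH · pCO2 = 10^(−1.47) × 1100×10^-6 = 3.727×10^-5 mol/kg
α₀ = 1/(1 + K1/[H⁺] + K1K2/[H⁺]²) = 1/(1 + 10^+2.14 + 10^+1.30) = 0.006290
DIC = [CO2*]/α₀ = 3.727×10^-5 / 0.006290 = 5.93 mmol/kg

DIC = 5.93 mmol/kg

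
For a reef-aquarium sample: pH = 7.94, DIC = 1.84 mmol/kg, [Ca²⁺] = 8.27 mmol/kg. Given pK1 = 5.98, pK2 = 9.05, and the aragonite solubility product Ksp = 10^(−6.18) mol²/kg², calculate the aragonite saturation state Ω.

α₂ = 1 / (1 + [H⁺]/K2 + [H⁺]²/(K1K2)) = 1 / (1 + 10^+1.11 + 10^-0.85)
   = 1 / (1 + 12.882 + 0.14125) = 1/14.024 = 0.07131
[CO3²⁻] = α₂ × DIC = 0.07131 × 1.84 = 0.1312 mmol/kg
Ksp = 10^(−6.18) = 6.607×10^-7
Ω = [Ca²⁺][CO3²⁻]/Ksp = (8.27×10^-3)(1.312×10^-4) / 6.607×10^-7 = 1.64

Ω = 1.64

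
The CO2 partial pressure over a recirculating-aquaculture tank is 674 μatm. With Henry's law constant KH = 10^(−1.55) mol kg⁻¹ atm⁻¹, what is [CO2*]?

[CO2*] = 19.0 μmol/kg

KH = 10^(−1.55) = 2.818×10^-2 mol kg⁻¹ atm⁻¹
[CO2*] = KH · pCO2 = 2.818×10^-2 × 674×10^-6 atm = 1.90×10^-5 mol/kg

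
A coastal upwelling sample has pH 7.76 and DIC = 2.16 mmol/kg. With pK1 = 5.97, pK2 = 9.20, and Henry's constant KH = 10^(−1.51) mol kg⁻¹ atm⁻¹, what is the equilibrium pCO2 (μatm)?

α₀ = 1 / (1 + K1/[H⁺] + K1K2/[H⁺]²) = 1 / (1 + 10^+1.79 + 10^+0.35)
   = 1 / (1 + 61.660 + 2.2387) = 1/64.898 = 0.01541
[CO2*] = α₀ × DIC = 0.01541 × 2.16 = 0.03328 mmol/kg
pCO2 = [CO2*]/KH = 3.328×10^-5 / 3.090×10^-2 = 1080 μatm

pCO2 = 1080 μatm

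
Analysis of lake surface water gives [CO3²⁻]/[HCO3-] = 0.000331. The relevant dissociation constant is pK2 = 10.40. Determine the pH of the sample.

From K2 = [H⁺][CO3²⁻]/[HCO3-]:  pH = pK2 + log₁₀([CO3²⁻]/[HCO3-])
log₁₀(0.000331) = -3.480
pH = 10.40 + (-3.480) = 6.92

pH = 6.92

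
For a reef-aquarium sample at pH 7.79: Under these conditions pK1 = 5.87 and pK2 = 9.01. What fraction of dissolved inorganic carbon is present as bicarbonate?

α₁ = 1 / (1 + [H⁺]/K1 + K2/[H⁺]) = 1 / (1 + 10^-1.92 + 10^-1.22)
   = 1 / (1 + 0.012023 + 0.060256) = 1/1.0723 = 0.9326

α₁ = 0.933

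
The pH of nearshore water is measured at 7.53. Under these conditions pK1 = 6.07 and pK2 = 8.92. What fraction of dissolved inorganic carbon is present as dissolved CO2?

α₀ = 0.0322

α₀ = 1 / (1 + K1/[H⁺] + K1K2/[H⁺]²) = 1 / (1 + 10^+1.46 + 10^+0.07)
   = 1 / (1 + 28.840 + 1.1749) = 1/31.015 = 0.03224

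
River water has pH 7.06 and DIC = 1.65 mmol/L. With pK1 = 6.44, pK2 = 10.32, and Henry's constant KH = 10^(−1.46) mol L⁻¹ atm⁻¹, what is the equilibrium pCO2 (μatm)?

pCO2 = 9200 μatm

α₀ = 1 / (1 + K1/[H⁺] + K1K2/[H⁺]²) = 1 / (1 + 10^+0.62 + 10^-2.64)
   = 1 / (1 + 4.1687 + 0.0022909) = 1/5.1710 = 0.1934
[CO2*] = α₀ × DIC = 0.1934 × 1.65 = 0.3191 mmol/L
pCO2 = [CO2*]/KH = 3.191×10^-4 / 3.467×10^-2 = 9200 μatm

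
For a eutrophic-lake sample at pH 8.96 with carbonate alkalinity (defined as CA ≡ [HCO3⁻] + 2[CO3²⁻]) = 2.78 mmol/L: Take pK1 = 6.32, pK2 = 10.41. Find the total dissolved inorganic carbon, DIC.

CA = [HCO3⁻] + 2[CO3²⁻] = (α₁ + 2α₂)·DIC
At pH 8.96: [H⁺]/K1 = 10^-2.64 = 0.0022909, K2/[H⁺] = 10^-1.45 = 0.035481
α₁ = 1/(1 + 0.0022909 + 0.035481) = 1/1.0378 = 0.9636; α₂ = α₁·K2/[H⁺] = 0.03419
α₁ + 2α₂ = 1.0320
DIC = CA / (α₁ + 2α₂) = 2.78 / 1.0320 = 2.69 mmol/L

DIC = 2.69 mmol/L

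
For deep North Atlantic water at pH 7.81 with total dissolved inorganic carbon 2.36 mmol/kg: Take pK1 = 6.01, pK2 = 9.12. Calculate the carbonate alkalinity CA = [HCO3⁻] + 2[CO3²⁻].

CA = 2.43 mmol/kg

CA = [HCO3⁻] + 2[CO3²⁻] = (α₁ + 2α₂)·DIC
At pH 7.81: [H⁺]/K1 = 10^-1.80 = 0.015849, K2/[H⁺] = 10^-1.31 = 0.048978
α₁ = 1/(1 + 0.015849 + 0.048978) = 1/1.0648 = 0.9391; α₂ = α₁·K2/[H⁺] = 0.04600
α₁ + 2α₂ = 1.0311
CA = 1.0311 × 2.36 = 2.43 mmol/kg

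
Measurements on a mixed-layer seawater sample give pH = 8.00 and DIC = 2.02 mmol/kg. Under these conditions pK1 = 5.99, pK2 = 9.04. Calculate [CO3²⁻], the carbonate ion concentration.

[CO3²⁻] = 0.167 mmol/kg

α₂ = 1 / (1 + [H⁺]/K2 + [H⁺]²/(K1K2)) = 1 / (1 + 10^+1.04 + 10^-0.97)
   = 1 / (1 + 10.965 + 0.10715) = 1/12.072 = 0.08284
[CO3²⁻] = α₂ × DIC = 0.08284 × 2.02 = 0.167 mmol/kg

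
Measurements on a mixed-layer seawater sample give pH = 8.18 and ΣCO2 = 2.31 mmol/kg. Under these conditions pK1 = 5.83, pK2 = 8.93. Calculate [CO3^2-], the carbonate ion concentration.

α₂ = 1 / (1 + [H⁺]/K2 + [H⁺]²/(K1K2)) = 1 / (1 + 10^+0.75 + 10^-1.60)
   = 1 / (1 + 5.6234 + 0.025119) = 1/6.6485 = 0.1504
[CO3²⁻] = α₂ × DIC = 0.1504 × 2.31 = 0.347 mmol/kg

[CO3²⁻] = 0.347 mmol/kg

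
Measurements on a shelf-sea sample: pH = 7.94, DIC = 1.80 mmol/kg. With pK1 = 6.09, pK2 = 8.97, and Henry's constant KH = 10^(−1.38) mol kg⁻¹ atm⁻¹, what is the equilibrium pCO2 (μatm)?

pCO2 = 551 μatm

α₀ = 1 / (1 + K1/[H⁺] + K1K2/[H⁺]²) = 1 / (1 + 10^+1.85 + 10^+0.82)
   = 1 / (1 + 70.795 + 6.6069) = 1/78.402 = 0.01275
[CO2*] = α₀ × DIC = 0.01275 × 1.80 = 0.02296 mmol/kg
pCO2 = [CO2*]/KH = 2.296×10^-5 / 4.169×10^-2 = 551 μatm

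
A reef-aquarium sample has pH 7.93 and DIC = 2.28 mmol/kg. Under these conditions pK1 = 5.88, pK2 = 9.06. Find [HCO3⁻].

[HCO3⁻] = 2.11 mmol/kg

α₁ = 1 / (1 + [H⁺]/K1 + K2/[H⁺]) = 1 / (1 + 10^-2.05 + 10^-1.13)
   = 1 / (1 + 0.0089125 + 0.074131) = 1/1.0830 = 0.9233
[HCO3⁻] = α₁ × DIC = 0.9233 × 2.28 = 2.11 mmol/kg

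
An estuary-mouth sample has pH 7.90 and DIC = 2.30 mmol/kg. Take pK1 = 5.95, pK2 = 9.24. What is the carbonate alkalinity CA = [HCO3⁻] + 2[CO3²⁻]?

CA = 2.38 mmol/kg

CA = [HCO3⁻] + 2[CO3²⁻] = (α₁ + 2α₂)·DIC
At pH 7.90: [H⁺]/K1 = 10^-1.95 = 0.011220, K2/[H⁺] = 10^-1.34 = 0.045709
α₁ = 1/(1 + 0.011220 + 0.045709) = 1/1.0569 = 0.9461; α₂ = α₁·K2/[H⁺] = 0.04325
α₁ + 2α₂ = 1.0326
CA = 1.0326 × 2.30 = 2.38 mmol/kg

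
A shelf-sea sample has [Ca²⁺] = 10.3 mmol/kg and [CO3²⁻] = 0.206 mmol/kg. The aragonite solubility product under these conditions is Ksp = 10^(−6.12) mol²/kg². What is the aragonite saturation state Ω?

Ksp = 10^(−6.12) = 7.586×10^-7
Ω = [Ca²⁺][CO3²⁻]/Ksp = (10.3×10^-3)(0.206×10^-3) / 7.586×10^-7 = 2.80

Ω = 2.80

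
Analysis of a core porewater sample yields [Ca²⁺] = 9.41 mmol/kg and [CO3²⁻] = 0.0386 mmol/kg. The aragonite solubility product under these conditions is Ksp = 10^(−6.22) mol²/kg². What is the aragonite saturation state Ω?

Ksp = 10^(−6.22) = 6.026×10^-7
Ω = [Ca²⁺][CO3²⁻]/Ksp = (9.41×10^-3)(0.0386×10^-3) / 6.026×10^-7 = 0.603

Ω = 0.603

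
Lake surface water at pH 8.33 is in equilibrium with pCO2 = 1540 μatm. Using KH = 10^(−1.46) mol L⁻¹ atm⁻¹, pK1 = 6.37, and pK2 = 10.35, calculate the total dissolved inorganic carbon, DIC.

DIC = 4.97 mmol/L

[CO2*] = KH · pCO2 = 10^(−1.46) × 1540×10^-6 = 5.340×10^-5 mol/L
α₀ = 1/(1 + K1/[H⁺] + K1K2/[H⁺]²) = 1/(1 + 10^+1.96 + 10^-0.06) = 0.01074
DIC = [CO2*]/α₀ = 5.340×10^-5 / 0.01074 = 4.97 mmol/L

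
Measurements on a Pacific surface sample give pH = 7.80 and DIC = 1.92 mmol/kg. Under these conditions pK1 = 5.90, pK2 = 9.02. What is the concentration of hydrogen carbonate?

α₁ = 1 / (1 + [H⁺]/K1 + K2/[H⁺]) = 1 / (1 + 10^-1.90 + 10^-1.22)
   = 1 / (1 + 0.012589 + 0.060256) = 1/1.0728 = 0.9321
[HCO3⁻] = α₁ × DIC = 0.9321 × 1.92 = 1.79 mmol/kg

[HCO3⁻] = 1.79 mmol/kg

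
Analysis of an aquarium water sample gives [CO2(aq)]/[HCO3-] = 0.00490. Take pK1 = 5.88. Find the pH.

pH = 8.19

From K1 = [H⁺][HCO3-]/[CO2(aq)]:  pH = pK1 − log₁₀([CO2(aq)]/[HCO3-])
log₁₀(0.00490) = -2.310
pH = 5.88 − (-2.310) = 8.19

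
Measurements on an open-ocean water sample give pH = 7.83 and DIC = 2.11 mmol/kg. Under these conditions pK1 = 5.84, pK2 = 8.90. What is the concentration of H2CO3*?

[CO2*] = 19.7 μmol/kg

α₀ = 1 / (1 + K1/[H⁺] + K1K2/[H⁺]²) = 1 / (1 + 10^+1.99 + 10^+0.92)
   = 1 / (1 + 97.724 + 8.3176) = 1/107.04 = 0.009342
[CO2*] = α₀ × DIC = 0.009342 × 2.11 = 0.0197 mmol/kg = 19.7 μmol/kg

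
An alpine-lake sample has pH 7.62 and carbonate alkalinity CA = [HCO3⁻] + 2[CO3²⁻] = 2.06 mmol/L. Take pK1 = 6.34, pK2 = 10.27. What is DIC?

DIC = 2.16 mmol/L

CA = [HCO3⁻] + 2[CO3²⁻] = (α₁ + 2α₂)·DIC
At pH 7.62: [H⁺]/K1 = 10^-1.28 = 0.052481, K2/[H⁺] = 10^-2.65 = 0.0022387
α₁ = 1/(1 + 0.052481 + 0.0022387) = 1/1.0547 = 0.9481; α₂ = α₁·K2/[H⁺] = 0.002123
α₁ + 2α₂ = 0.9524
DIC = CA / (α₁ + 2α₂) = 2.06 / 0.9524 = 2.16 mmol/L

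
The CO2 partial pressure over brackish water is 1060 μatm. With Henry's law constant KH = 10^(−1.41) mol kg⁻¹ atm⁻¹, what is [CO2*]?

KH = 10^(−1.41) = 3.890×10^-2 mol kg⁻¹ atm⁻¹
[CO2*] = KH · pCO2 = 3.890×10^-2 × 1060×10^-6 atm = 4.12×10^-5 mol/kg

[CO2*] = 41.2 μmol/kg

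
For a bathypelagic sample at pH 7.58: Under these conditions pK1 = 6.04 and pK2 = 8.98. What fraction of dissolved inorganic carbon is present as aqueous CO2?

α₀ = 0.0270

α₀ = 1 / (1 + K1/[H⁺] + K1K2/[H⁺]²) = 1 / (1 + 10^+1.54 + 10^+0.14)
   = 1 / (1 + 34.674 + 1.3804) = 1/37.054 = 0.02699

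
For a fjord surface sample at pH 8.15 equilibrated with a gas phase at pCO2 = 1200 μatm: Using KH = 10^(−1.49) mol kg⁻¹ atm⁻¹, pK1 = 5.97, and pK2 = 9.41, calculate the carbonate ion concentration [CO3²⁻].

[CO2*] = KH · pCO2 = 10^(−1.49) × 1200×10^-6 = 3.883×10^-5 mol/kg
α₀ = 1/(1 + K1/[H⁺] + K1K2/[H⁺]²) = 1/(1 + 10^+2.18 + 10^+0.92) = 0.006224
DIC = [CO2*]/α₀ = 3.883×10^-5 / 0.006224 = 6.239 mmol/kg
[CO3²⁻] = α₂·DIC; α₂ = 0.05177, so [CO3²⁻] = 0.05177 × 6.239 = 0.323 mmol/kg

[CO3²⁻] = 0.323 mmol/kg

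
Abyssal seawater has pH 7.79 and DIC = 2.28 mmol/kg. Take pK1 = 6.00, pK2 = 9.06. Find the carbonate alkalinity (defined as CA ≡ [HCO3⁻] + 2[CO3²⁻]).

CA = 2.36 mmol/kg

CA = [HCO3⁻] + 2[CO3²⁻] = (α₁ + 2α₂)·DIC
At pH 7.79: [H⁺]/K1 = 10^-1.79 = 0.016218, K2/[H⁺] = 10^-1.27 = 0.053703
α₁ = 1/(1 + 0.016218 + 0.053703) = 1/1.0699 = 0.9346; α₂ = α₁·K2/[H⁺] = 0.05019
α₁ + 2α₂ = 1.0350
CA = 1.0350 × 2.28 = 2.36 mmol/kg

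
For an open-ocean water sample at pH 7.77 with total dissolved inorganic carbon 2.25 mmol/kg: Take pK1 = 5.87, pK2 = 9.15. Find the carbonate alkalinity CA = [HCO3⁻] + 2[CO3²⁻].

CA = 2.31 mmol/kg

CA = [HCO3⁻] + 2[CO3²⁻] = (α₁ + 2α₂)·DIC
At pH 7.77: [H⁺]/K1 = 10^-1.90 = 0.012589, K2/[H⁺] = 10^-1.38 = 0.041687
α₁ = 1/(1 + 0.012589 + 0.041687) = 1/1.0543 = 0.9485; α₂ = α₁·K2/[H⁺] = 0.03954
α₁ + 2α₂ = 1.0276
CA = 1.0276 × 2.25 = 2.31 mmol/kg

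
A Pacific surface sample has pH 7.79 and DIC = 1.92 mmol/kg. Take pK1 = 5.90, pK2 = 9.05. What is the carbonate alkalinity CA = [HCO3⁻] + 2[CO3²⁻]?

CA = 2.00 mmol/kg

CA = [HCO3⁻] + 2[CO3²⁻] = (α₁ + 2α₂)·DIC
At pH 7.79: [H⁺]/K1 = 10^-1.89 = 0.012882, K2/[H⁺] = 10^-1.26 = 0.054954
α₁ = 1/(1 + 0.012882 + 0.054954) = 1/1.0678 = 0.9365; α₂ = α₁·K2/[H⁺] = 0.05146
α₁ + 2α₂ = 1.0394
CA = 1.0394 × 1.92 = 2.00 mmol/kg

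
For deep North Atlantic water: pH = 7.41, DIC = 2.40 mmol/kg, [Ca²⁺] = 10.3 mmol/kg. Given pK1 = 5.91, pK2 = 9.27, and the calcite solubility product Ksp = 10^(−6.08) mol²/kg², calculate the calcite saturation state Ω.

Ω = 0.392

α₂ = 1 / (1 + [H⁺]/K2 + [H⁺]²/(K1K2)) = 1 / (1 + 10^+1.86 + 10^+0.36)
   = 1 / (1 + 72.444 + 2.2909) = 1/75.734 = 0.01320
[CO3²⁻] = α₂ × DIC = 0.01320 × 2.40 = 0.03169 mmol/kg
Ksp = 10^(−6.08) = 8.318×10^-7
Ω = [Ca²⁺][CO3²⁻]/Ksp = (10.3×10^-3)(3.169×10^-5) / 8.318×10^-7 = 0.392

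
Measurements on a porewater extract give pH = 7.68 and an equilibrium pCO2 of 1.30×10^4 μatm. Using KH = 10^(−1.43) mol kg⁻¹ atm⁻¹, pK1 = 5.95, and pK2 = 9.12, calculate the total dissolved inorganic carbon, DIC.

[CO2*] = KH · pCO2 = 10^(−1.43) × 1.30×10^4×10^-6 = 4.830×10^-4 mol/kg
α₀ = 1/(1 + K1/[H⁺] + K1K2/[H⁺]²) = 1/(1 + 10^+1.73 + 10^+0.29) = 0.01765
DIC = [CO2*]/α₀ = 4.830×10^-4 / 0.01765 = 27.4 mmol/kg

DIC = 27.4 mmol/kg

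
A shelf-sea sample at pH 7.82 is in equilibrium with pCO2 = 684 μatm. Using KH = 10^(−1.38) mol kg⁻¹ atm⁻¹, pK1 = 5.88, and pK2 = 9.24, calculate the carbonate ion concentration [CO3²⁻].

[CO2*] = KH · pCO2 = 10^(−1.38) × 684×10^-6 = 2.851×10^-5 mol/kg
α₀ = 1/(1 + K1/[H⁺] + K1K2/[H⁺]²) = 1/(1 + 10^+1.94 + 10^+0.52) = 0.01094
DIC = [CO2*]/α₀ = 2.851×10^-5 / 0.01094 = 2.606 mmol/kg
[CO3²⁻] = α₂·DIC; α₂ = 0.03623, so [CO3²⁻] = 0.03623 × 2.606 = 0.0944 mmol/kg

[CO3²⁻] = 0.0944 mmol/kg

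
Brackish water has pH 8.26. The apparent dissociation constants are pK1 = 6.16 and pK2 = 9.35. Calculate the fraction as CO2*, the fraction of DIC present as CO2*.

α₀ = 1 / (1 + K1/[H⁺] + K1K2/[H⁺]²) = 1 / (1 + 10^+2.10 + 10^+1.01)
   = 1 / (1 + 125.89 + 10.233) = 1/137.13 = 0.007293

α₀ = 0.00729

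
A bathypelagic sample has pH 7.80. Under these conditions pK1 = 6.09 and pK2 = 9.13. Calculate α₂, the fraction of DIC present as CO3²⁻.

α₂ = 1 / (1 + [H⁺]/K2 + [H⁺]²/(K1K2)) = 1 / (1 + 10^+1.33 + 10^-0.38)
   = 1 / (1 + 21.380 + 0.41687) = 1/22.796 = 0.04387

α₂ = 0.0439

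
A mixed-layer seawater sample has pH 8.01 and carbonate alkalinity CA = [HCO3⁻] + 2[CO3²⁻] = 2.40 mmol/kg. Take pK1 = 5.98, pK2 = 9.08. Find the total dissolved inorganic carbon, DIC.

DIC = 2.24 mmol/kg

CA = [HCO3⁻] + 2[CO3²⁻] = (α₁ + 2α₂)·DIC
At pH 8.01: [H⁺]/K1 = 10^-2.03 = 0.0093325, K2/[H⁺] = 10^-1.07 = 0.085114
α₁ = 1/(1 + 0.0093325 + 0.085114) = 1/1.0944 = 0.9137; α₂ = α₁·K2/[H⁺] = 0.07777
α₁ + 2α₂ = 1.0692
DIC = CA / (α₁ + 2α₂) = 2.40 / 1.0692 = 2.24 mmol/kg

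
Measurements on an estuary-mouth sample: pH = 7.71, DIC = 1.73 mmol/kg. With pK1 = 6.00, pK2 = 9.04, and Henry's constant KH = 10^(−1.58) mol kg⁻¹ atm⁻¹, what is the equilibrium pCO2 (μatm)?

pCO2 = 1200 μatm

α₀ = 1 / (1 + K1/[H⁺] + K1K2/[H⁺]²) = 1 / (1 + 10^+1.71 + 10^+0.38)
   = 1 / (1 + 51.286 + 2.3988) = 1/54.685 = 0.01829
[CO2*] = α₀ × DIC = 0.01829 × 1.73 = 0.03164 mmol/kg
pCO2 = [CO2*]/KH = 3.164×10^-5 / 2.630×10^-2 = 1200 μatm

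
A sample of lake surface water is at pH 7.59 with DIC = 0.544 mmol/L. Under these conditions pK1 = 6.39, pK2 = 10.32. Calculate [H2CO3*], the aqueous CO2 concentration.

[CO2*] = 0.0322 mmol/L

α₀ = 1 / (1 + K1/[H⁺] + K1K2/[H⁺]²) = 1 / (1 + 10^+1.20 + 10^-1.53)
   = 1 / (1 + 15.849 + 0.029512) = 1/16.878 = 0.05925
[CO2*] = α₀ × DIC = 0.05925 × 0.544 = 0.0322 mmol/L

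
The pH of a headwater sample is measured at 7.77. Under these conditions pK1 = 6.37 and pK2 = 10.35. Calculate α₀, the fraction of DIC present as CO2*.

α₀ = 1 / (1 + K1/[H⁺] + K1K2/[H⁺]²) = 1 / (1 + 10^+1.40 + 10^-1.18)
   = 1 / (1 + 25.119 + 0.066069) = 1/26.185 = 0.03819

α₀ = 0.0382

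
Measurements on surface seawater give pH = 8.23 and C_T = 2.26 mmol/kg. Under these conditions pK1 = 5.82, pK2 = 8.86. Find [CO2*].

α₀ = 1 / (1 + K1/[H⁺] + K1K2/[H⁺]²) = 1 / (1 + 10^+2.41 + 10^+1.78)
   = 1 / (1 + 257.04 + 60.256) = 1/318.30 = 0.003142
[CO2*] = α₀ × DIC = 0.003142 × 2.26 = 0.00710 mmol/kg = 7.10 μmol/kg

[CO2*] = 7.10 μmol/kg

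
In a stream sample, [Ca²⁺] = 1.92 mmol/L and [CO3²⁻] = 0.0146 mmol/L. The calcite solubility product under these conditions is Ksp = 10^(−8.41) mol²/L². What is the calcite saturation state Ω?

Ω = 7.21

Ksp = 10^(−8.41) = 3.890×10^-9
Ω = [Ca²⁺][CO3²⁻]/Ksp = (1.92×10^-3)(0.0146×10^-3) / 3.890×10^-9 = 7.21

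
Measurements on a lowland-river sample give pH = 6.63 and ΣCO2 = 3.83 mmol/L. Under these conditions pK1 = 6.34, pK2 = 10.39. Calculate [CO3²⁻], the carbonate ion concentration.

α₂ = 1 / (1 + [H⁺]/K2 + [H⁺]²/(K1K2)) = 1 / (1 + 10^+3.76 + 10^+3.47)
   = 1 / (1 + 5754.4 + 2951.2) = 1/8706.6 = 0.0001149
[CO3²⁻] = α₂ × DIC = 0.0001149 × 3.83 = 0.000440 mmol/L = 0.440 μmol/L

[CO3²⁻] = 0.440 μmol/L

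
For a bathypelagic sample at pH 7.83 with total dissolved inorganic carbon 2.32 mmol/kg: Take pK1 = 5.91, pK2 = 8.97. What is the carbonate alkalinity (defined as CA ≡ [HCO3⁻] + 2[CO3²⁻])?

CA = [HCO3⁻] + 2[CO3²⁻] = (α₁ + 2α₂)·DIC
At pH 7.83: [H⁺]/K1 = 10^-1.92 = 0.012023, K2/[H⁺] = 10^-1.14 = 0.072444
α₁ = 1/(1 + 0.012023 + 0.072444) = 1/1.0845 = 0.9221; α₂ = α₁·K2/[H⁺] = 0.06680
α₁ + 2α₂ = 1.0557
CA = 1.0557 × 2.32 = 2.45 mmol/kg

CA = 2.45 mmol/kg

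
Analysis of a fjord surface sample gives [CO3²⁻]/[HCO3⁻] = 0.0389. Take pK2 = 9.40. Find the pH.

pH = 7.99

From K2 = [H⁺][CO3²⁻]/[HCO3⁻]:  pH = pK2 + log₁₀([CO3²⁻]/[HCO3⁻])
log₁₀(0.0389) = -1.410
pH = 9.40 + (-1.410) = 7.99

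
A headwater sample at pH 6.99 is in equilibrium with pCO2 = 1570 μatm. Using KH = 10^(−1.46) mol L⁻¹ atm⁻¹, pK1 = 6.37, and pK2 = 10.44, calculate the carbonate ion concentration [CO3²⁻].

[CO3²⁻] = 0.0805 μmol/L

[CO2*] = KH · pCO2 = 10^(−1.46) × 1570×10^-6 = 5.444×10^-5 mol/L
α₀ = 1/(1 + K1/[H⁺] + K1K2/[H⁺]²) = 1/(1 + 10^+0.62 + 10^-2.83) = 0.1934
DIC = [CO2*]/α₀ = 5.444×10^-5 / 0.1934 = 0.2815 mmol/L
[CO3²⁻] = α₂·DIC; α₂ = 0.0002861, so [CO3²⁻] = 0.0002861 × 0.2815 = 8.05×10^-5 mmol/L = 0.0805 μmol/L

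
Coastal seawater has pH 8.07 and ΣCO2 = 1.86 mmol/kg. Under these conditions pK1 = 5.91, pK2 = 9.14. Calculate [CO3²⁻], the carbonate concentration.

α₂ = 1 / (1 + [H⁺]/K2 + [H⁺]²/(K1K2)) = 1 / (1 + 10^+1.07 + 10^-1.09)
   = 1 / (1 + 11.749 + 0.081283) = 1/12.830 = 0.07794
[CO3²⁻] = α₂ × DIC = 0.07794 × 1.86 = 0.145 mmol/kg

[CO3²⁻] = 0.145 mmol/kg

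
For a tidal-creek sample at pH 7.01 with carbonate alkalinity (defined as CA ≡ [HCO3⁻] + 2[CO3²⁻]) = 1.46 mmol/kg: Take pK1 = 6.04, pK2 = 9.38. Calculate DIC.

DIC = 1.61 mmol/kg

CA = [HCO3⁻] + 2[CO3²⁻] = (α₁ + 2α₂)·DIC
At pH 7.01: [H⁺]/K1 = 10^-0.97 = 0.10715, K2/[H⁺] = 10^-2.37 = 0.0042658
α₁ = 1/(1 + 0.10715 + 0.0042658) = 1/1.1114 = 0.8998; α₂ = α₁·K2/[H⁺] = 0.003838
α₁ + 2α₂ = 0.9074
DIC = CA / (α₁ + 2α₂) = 1.46 / 0.9074 = 1.61 mmol/kg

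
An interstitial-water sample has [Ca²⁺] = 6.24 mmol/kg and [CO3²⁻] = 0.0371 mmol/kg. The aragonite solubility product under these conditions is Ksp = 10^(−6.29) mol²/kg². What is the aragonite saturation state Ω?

Ksp = 10^(−6.29) = 5.129×10^-7
Ω = [Ca²⁺][CO3²⁻]/Ksp = (6.24×10^-3)(0.0371×10^-3) / 5.129×10^-7 = 0.451

Ω = 0.451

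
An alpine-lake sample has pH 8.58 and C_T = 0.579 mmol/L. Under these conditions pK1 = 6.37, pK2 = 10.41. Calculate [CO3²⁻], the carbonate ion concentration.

[CO3²⁻] = 8.39 μmol/L

α₂ = 1 / (1 + [H⁺]/K2 + [H⁺]²/(K1K2)) = 1 / (1 + 10^+1.83 + 10^-0.38)
   = 1 / (1 + 67.608 + 0.41687) = 1/69.025 = 0.01449
[CO3²⁻] = α₂ × DIC = 0.01449 × 0.579 = 0.00839 mmol/L = 8.39 μmol/L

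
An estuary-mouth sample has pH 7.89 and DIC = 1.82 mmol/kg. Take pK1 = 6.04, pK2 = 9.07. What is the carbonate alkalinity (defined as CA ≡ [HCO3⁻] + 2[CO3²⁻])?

CA = 1.91 mmol/kg

CA = [HCO3⁻] + 2[CO3²⁻] = (α₁ + 2α₂)·DIC
At pH 7.89: [H⁺]/K1 = 10^-1.85 = 0.014125, K2/[H⁺] = 10^-1.18 = 0.066069
α₁ = 1/(1 + 0.014125 + 0.066069) = 1/1.0802 = 0.9258; α₂ = α₁·K2/[H⁺] = 0.06116
α₁ + 2α₂ = 1.0481
CA = 1.0481 × 1.82 = 1.91 mmol/kg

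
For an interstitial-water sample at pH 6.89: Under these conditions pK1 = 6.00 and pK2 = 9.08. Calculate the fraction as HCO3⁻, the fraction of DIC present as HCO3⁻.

α₁ = 1 / (1 + [H⁺]/K1 + K2/[H⁺]) = 1 / (1 + 10^-0.89 + 10^-2.19)
   = 1 / (1 + 0.12882 + 0.0064565) = 1/1.1353 = 0.8808

α₁ = 0.881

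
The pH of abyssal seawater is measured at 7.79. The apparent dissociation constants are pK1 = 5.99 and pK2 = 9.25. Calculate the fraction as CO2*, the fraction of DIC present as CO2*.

α₀ = 1 / (1 + K1/[H⁺] + K1K2/[H⁺]²) = 1 / (1 + 10^+1.80 + 10^+0.34)
   = 1 / (1 + 63.096 + 2.1878) = 1/66.283 = 0.01509

α₀ = 0.0151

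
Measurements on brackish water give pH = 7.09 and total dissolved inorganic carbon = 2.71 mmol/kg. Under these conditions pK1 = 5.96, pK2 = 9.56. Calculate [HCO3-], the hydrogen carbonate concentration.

α₁ = 1 / (1 + [H⁺]/K1 + K2/[H⁺]) = 1 / (1 + 10^-1.13 + 10^-2.47)
   = 1 / (1 + 0.074131 + 0.0033884) = 1/1.0775 = 0.9281
[HCO3⁻] = α₁ × DIC = 0.9281 × 2.71 = 2.52 mmol/kg

[HCO3⁻] = 2.52 mmol/kg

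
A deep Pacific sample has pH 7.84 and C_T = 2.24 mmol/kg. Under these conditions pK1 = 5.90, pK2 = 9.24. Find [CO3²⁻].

[CO3²⁻] = 0.0848 mmol/kg

α₂ = 1 / (1 + [H⁺]/K2 + [H⁺]²/(K1K2)) = 1 / (1 + 10^+1.40 + 10^-0.54)
   = 1 / (1 + 25.119 + 0.28840) = 1/26.407 = 0.03787
[CO3²⁻] = α₂ × DIC = 0.03787 × 2.24 = 0.0848 mmol/kg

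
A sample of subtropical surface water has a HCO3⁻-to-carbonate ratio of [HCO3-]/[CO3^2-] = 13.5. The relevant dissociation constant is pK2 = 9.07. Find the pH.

pH = 7.94

From K2 = [H⁺][CO3^2-]/[HCO3-]:  pH = pK2 − log₁₀([HCO3-]/[CO3^2-])
log₁₀(13.5) = +1.130
pH = 9.07 − (+1.130) = 7.94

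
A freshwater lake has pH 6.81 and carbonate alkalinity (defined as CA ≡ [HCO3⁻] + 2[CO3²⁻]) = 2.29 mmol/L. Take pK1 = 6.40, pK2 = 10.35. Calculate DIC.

CA = [HCO3⁻] + 2[CO3²⁻] = (α₁ + 2α₂)·DIC
At pH 6.81: [H⁺]/K1 = 10^-0.41 = 0.38905, K2/[H⁺] = 10^-3.54 = 0.00028840
α₁ = 1/(1 + 0.38905 + 0.00028840) = 1/1.3893 = 0.7198; α₂ = α₁·K2/[H⁺] = 0.0002076
α₁ + 2α₂ = 0.7202
DIC = CA / (α₁ + 2α₂) = 2.29 / 0.7202 = 3.18 mmol/L

DIC = 3.18 mmol/L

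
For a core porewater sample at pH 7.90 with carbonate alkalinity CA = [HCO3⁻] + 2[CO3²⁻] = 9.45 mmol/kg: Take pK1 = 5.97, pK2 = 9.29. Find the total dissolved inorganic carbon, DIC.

CA = [HCO3⁻] + 2[CO3²⁻] = (α₁ + 2α₂)·DIC
At pH 7.90: [H⁺]/K1 = 10^-1.93 = 0.011749, K2/[H⁺] = 10^-1.39 = 0.040738
α₁ = 1/(1 + 0.011749 + 0.040738) = 1/1.0525 = 0.9501; α₂ = α₁·K2/[H⁺] = 0.03871
α₁ + 2α₂ = 1.0275
DIC = CA / (α₁ + 2α₂) = 9.45 / 1.0275 = 9.20 mmol/kg

DIC = 9.20 mmol/kg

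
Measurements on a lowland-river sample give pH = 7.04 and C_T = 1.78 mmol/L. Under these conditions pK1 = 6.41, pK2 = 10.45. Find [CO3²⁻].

α₂ = 1 / (1 + [H⁺]/K2 + [H⁺]²/(K1K2)) = 1 / (1 + 10^+3.41 + 10^+2.78)
   = 1 / (1 + 2570.4 + 602.56) = 1/3174.0 = 0.0003151
[CO3²⁻] = α₂ × DIC = 0.0003151 × 1.78 = 0.000561 mmol/L = 0.561 μmol/L

[CO3²⁻] = 0.561 μmol/L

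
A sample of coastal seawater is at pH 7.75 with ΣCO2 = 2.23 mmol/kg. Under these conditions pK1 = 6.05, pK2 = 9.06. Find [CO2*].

[CO2*] = 0.0416 mmol/kg

α₀ = 1 / (1 + K1/[H⁺] + K1K2/[H⁺]²) = 1 / (1 + 10^+1.70 + 10^+0.39)
   = 1 / (1 + 50.119 + 2.4547) = 1/53.573 = 0.01867
[CO2*] = α₀ × DIC = 0.01867 × 2.23 = 0.0416 mmol/kg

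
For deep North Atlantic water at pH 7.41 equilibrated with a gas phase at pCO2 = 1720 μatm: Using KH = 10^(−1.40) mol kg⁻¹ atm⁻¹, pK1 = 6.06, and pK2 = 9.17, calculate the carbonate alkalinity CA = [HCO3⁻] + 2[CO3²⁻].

CA = 1.59 mmol/kg

[CO2*] = KH · pCO2 = 10^(−1.40) × 1720×10^-6 = 6.847×10^-5 mol/kg
α₀ = 1/(1 + K1/[H⁺] + K1K2/[H⁺]²) = 1/(1 + 10^+1.35 + 10^-0.41) = 0.04206
DIC = [CO2*]/α₀ = 6.847×10^-5 / 0.04206 = 1.628 mmol/kg
CA = (α₁ + 2α₂)·DIC = (0.9416 + 2×0.01636) × 1.628 = 1.59 mmol/kg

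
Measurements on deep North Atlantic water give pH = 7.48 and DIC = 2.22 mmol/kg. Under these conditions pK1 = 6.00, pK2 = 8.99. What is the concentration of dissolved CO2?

[CO2*] = 0.0691 mmol/kg

α₀ = 1 / (1 + K1/[H⁺] + K1K2/[H⁺]²) = 1 / (1 + 10^+1.48 + 10^-0.03)
   = 1 / (1 + 30.200 + 0.93325) = 1/32.133 = 0.03112
[CO2*] = α₀ × DIC = 0.03112 × 2.22 = 0.0691 mmol/kg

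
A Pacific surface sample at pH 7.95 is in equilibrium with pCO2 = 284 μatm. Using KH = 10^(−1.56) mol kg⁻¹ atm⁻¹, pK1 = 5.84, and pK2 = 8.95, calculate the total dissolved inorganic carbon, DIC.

DIC = 1.12 mmol/kg

[CO2*] = KH · pCO2 = 10^(−1.56) × 284×10^-6 = 7.822×10^-6 mol/kg
α₀ = 1/(1 + K1/[H⁺] + K1K2/[H⁺]²) = 1/(1 + 10^+2.11 + 10^+1.11) = 0.007007
DIC = [CO2*]/α₀ = 7.822×10^-6 / 0.007007 = 1.12 mmol/kg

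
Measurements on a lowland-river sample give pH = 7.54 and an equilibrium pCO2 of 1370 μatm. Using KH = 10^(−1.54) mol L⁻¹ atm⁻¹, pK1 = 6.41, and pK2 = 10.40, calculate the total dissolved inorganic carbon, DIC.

DIC = 0.573 mmol/L

[CO2*] = KH · pCO2 = 10^(−1.54) × 1370×10^-6 = 3.951×10^-5 mol/L
α₀ = 1/(1 + K1/[H⁺] + K1K2/[H⁺]²) = 1/(1 + 10^+1.13 + 10^-1.73) = 0.06893
DIC = [CO2*]/α₀ = 3.951×10^-5 / 0.06893 = 0.573 mmol/L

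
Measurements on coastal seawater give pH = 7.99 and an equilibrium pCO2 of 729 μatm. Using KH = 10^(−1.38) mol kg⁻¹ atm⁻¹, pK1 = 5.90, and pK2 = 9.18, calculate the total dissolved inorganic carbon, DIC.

[CO2*] = KH · pCO2 = 10^(−1.38) × 729×10^-6 = 3.039×10^-5 mol/kg
α₀ = 1/(1 + K1/[H⁺] + K1K2/[H⁺]²) = 1/(1 + 10^+2.09 + 10^+0.90) = 0.007577
DIC = [CO2*]/α₀ = 3.039×10^-5 / 0.007577 = 4.01 mmol/kg

DIC = 4.01 mmol/kg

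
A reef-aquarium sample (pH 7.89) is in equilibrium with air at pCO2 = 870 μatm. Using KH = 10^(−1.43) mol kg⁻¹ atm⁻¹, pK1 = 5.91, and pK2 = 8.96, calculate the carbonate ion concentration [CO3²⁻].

[CO3²⁻] = 0.263 mmol/kg

[CO2*] = KH · pCO2 = 10^(−1.43) × 870×10^-6 = 3.232×10^-5 mol/kg
α₀ = 1/(1 + K1/[H⁺] + K1K2/[H⁺]²) = 1/(1 + 10^+1.98 + 10^+0.91) = 0.009558
DIC = [CO2*]/α₀ = 3.232×10^-5 / 0.009558 = 3.382 mmol/kg
[CO3²⁻] = α₂·DIC; α₂ = 0.07769, so [CO3²⁻] = 0.07769 × 3.382 = 0.263 mmol/kg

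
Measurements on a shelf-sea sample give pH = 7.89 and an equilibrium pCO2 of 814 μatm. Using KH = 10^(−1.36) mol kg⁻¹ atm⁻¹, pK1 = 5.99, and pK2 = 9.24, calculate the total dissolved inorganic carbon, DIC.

[CO2*] = KH · pCO2 = 10^(−1.36) × 814×10^-6 = 3.553×10^-5 mol/kg
α₀ = 1/(1 + K1/[H⁺] + K1K2/[H⁺]²) = 1/(1 + 10^+1.90 + 10^+0.55) = 0.01191
DIC = [CO2*]/α₀ = 3.553×10^-5 / 0.01191 = 2.98 mmol/kg

DIC = 2.98 mmol/kg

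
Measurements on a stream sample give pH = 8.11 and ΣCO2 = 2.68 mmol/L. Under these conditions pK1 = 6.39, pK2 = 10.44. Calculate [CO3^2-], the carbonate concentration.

[CO3²⁻] = 12.2 μmol/L

α₂ = 1 / (1 + [H⁺]/K2 + [H⁺]²/(K1K2)) = 1 / (1 + 10^+2.33 + 10^+0.61)
   = 1 / (1 + 213.80 + 4.0738) = 1/218.87 = 0.004569
[CO3²⁻] = α₂ × DIC = 0.004569 × 2.68 = 0.0122 mmol/L = 12.2 μmol/L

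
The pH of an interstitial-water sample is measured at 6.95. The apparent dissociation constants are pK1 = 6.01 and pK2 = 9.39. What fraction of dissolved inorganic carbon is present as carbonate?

α₂ = 0.00325

α₂ = 1 / (1 + [H⁺]/K2 + [H⁺]²/(K1K2)) = 1 / (1 + 10^+2.44 + 10^+1.50)
   = 1 / (1 + 275.42 + 31.623) = 1/308.05 = 0.003246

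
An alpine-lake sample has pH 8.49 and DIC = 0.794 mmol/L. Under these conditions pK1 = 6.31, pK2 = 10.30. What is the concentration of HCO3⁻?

α₁ = 1 / (1 + [H⁺]/K1 + K2/[H⁺]) = 1 / (1 + 10^-2.18 + 10^-1.81)
   = 1 / (1 + 0.0066069 + 0.015488) = 1/1.0221 = 0.9784
[HCO3⁻] = α₁ × DIC = 0.9784 × 0.794 = 0.777 mmol/L

[HCO3⁻] = 0.777 mmol/L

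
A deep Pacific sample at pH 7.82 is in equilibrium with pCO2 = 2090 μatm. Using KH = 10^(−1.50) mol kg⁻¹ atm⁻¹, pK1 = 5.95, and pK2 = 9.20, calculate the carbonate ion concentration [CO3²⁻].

[CO2*] = KH · pCO2 = 10^(−1.50) × 2090×10^-6 = 6.609×10^-5 mol/kg
α₀ = 1/(1 + K1/[H⁺] + K1K2/[H⁺]²) = 1/(1 + 10^+1.87 + 10^+0.49) = 0.01278
DIC = [CO2*]/α₀ = 6.609×10^-5 / 0.01278 = 5.170 mmol/kg
[CO3²⁻] = α₂·DIC; α₂ = 0.03951, so [CO3²⁻] = 0.03951 × 5.170 = 0.204 mmol/kg

[CO3²⁻] = 0.204 mmol/kg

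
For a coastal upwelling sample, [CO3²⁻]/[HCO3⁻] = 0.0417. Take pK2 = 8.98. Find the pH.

From K2 = [H⁺][CO3²⁻]/[HCO3⁻]:  pH = pK2 + log₁₀([CO3²⁻]/[HCO3⁻])
log₁₀(0.0417) = -1.380
pH = 8.98 + (-1.380) = 7.60

pH = 7.60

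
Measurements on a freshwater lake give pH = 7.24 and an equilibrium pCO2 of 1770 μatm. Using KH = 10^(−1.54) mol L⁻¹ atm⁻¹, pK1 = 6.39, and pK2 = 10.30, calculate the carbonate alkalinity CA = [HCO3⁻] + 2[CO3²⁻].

CA = 0.362 mmol/L

[CO2*] = KH · pCO2 = 10^(−1.54) × 1770×10^-6 = 5.105×10^-5 mol/L
α₀ = 1/(1 + K1/[H⁺] + K1K2/[H⁺]²) = 1/(1 + 10^+0.85 + 10^-2.21) = 0.1237
DIC = [CO2*]/α₀ = 5.105×10^-5 / 0.1237 = 0.4127 mmol/L
CA = (α₁ + 2α₂)·DIC = (0.8756 + 2×0.0007626) × 0.4127 = 0.362 mmol/L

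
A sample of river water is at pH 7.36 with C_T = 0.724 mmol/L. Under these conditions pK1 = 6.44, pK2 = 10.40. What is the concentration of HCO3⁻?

[HCO3⁻] = 0.646 mmol/L

α₁ = 1 / (1 + [H⁺]/K1 + K2/[H⁺]) = 1 / (1 + 10^-0.92 + 10^-3.04)
   = 1 / (1 + 0.12023 + 0.00091201) = 1/1.1211 = 0.8920
[HCO3⁻] = α₁ × DIC = 0.8920 × 0.724 = 0.646 mmol/L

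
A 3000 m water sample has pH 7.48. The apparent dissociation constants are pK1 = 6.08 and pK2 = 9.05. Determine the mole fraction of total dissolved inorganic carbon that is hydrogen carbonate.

α₁ = 0.937

α₁ = 1 / (1 + [H⁺]/K1 + K2/[H⁺]) = 1 / (1 + 10^-1.40 + 10^-1.57)
   = 1 / (1 + 0.039811 + 0.026915) = 1/1.0667 = 0.9374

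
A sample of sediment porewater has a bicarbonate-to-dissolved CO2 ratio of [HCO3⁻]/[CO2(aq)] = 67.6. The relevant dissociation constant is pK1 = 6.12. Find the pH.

From K1 = [H⁺][HCO3⁻]/[CO2(aq)]:  pH = pK1 + log₁₀([HCO3⁻]/[CO2(aq)])
log₁₀(67.6) = +1.830
pH = 6.12 + (+1.830) = 7.95

pH = 7.95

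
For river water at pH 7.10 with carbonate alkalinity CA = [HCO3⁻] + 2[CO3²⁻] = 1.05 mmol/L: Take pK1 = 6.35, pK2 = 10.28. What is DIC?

DIC = 1.24 mmol/L

CA = [HCO3⁻] + 2[CO3²⁻] = (α₁ + 2α₂)·DIC
At pH 7.10: [H⁺]/K1 = 10^-0.75 = 0.17783, K2/[H⁺] = 10^-3.18 = 0.00066069
α₁ = 1/(1 + 0.17783 + 0.00066069) = 1/1.1785 = 0.8485; α₂ = α₁·K2/[H⁺] = 0.0005606
α₁ + 2α₂ = 0.8497
DIC = CA / (α₁ + 2α₂) = 1.05 / 0.8497 = 1.24 mmol/L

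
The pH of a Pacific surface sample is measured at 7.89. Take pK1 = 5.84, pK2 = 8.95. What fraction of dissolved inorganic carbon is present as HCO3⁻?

α₁ = 0.912

α₁ = 1 / (1 + [H⁺]/K1 + K2/[H⁺]) = 1 / (1 + 10^-2.05 + 10^-1.06)
   = 1 / (1 + 0.0089125 + 0.087096) = 1/1.0960 = 0.9124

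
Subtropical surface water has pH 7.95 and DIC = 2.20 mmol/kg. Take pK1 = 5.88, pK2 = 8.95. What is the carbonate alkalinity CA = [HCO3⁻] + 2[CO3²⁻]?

CA = 2.38 mmol/kg

CA = [HCO3⁻] + 2[CO3²⁻] = (α₁ + 2α₂)·DIC
At pH 7.95: [H⁺]/K1 = 10^-2.07 = 0.0085114, K2/[H⁺] = 10^-1.00 = 0.10000
α₁ = 1/(1 + 0.0085114 + 0.10000) = 1/1.1085 = 0.9021; α₂ = α₁·K2/[H⁺] = 0.09021
α₁ + 2α₂ = 1.0825
CA = 1.0825 × 2.20 = 2.38 mmol/kg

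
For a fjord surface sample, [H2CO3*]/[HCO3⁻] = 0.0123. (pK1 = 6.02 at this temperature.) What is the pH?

pH = 7.93

From K1 = [H⁺][HCO3⁻]/[H2CO3*]:  pH = pK1 − log₁₀([H2CO3*]/[HCO3⁻])
log₁₀(0.0123) = -1.910
pH = 6.02 − (-1.910) = 7.93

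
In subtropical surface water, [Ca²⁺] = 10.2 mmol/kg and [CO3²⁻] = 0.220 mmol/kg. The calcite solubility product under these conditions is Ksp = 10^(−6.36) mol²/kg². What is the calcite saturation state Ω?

Ksp = 10^(−6.36) = 4.365×10^-7
Ω = [Ca²⁺][CO3²⁻]/Ksp = (10.2×10^-3)(0.220×10^-3) / 4.365×10^-7 = 5.14

Ω = 5.14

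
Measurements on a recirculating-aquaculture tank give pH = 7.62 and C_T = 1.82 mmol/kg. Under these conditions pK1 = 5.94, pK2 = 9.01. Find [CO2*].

[CO2*] = 0.0358 mmol/kg

α₀ = 1 / (1 + K1/[H⁺] + K1K2/[H⁺]²) = 1 / (1 + 10^+1.68 + 10^+0.29)
   = 1 / (1 + 47.863 + 1.9498) = 1/50.813 = 0.01968
[CO2*] = α₀ × DIC = 0.01968 × 1.82 = 0.0358 mmol/kg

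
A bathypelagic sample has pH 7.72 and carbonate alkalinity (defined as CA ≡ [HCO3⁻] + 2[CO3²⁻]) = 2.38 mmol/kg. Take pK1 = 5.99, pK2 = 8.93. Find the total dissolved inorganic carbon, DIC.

DIC = 2.29 mmol/kg

CA = [HCO3⁻] + 2[CO3²⁻] = (α₁ + 2α₂)·DIC
At pH 7.72: [H⁺]/K1 = 10^-1.73 = 0.018621, K2/[H⁺] = 10^-1.21 = 0.061660
α₁ = 1/(1 + 0.018621 + 0.061660) = 1/1.0803 = 0.9257; α₂ = α₁·K2/[H⁺] = 0.05708
α₁ + 2α₂ = 1.0398
DIC = CA / (α₁ + 2α₂) = 2.38 / 1.0398 = 2.29 mmol/kg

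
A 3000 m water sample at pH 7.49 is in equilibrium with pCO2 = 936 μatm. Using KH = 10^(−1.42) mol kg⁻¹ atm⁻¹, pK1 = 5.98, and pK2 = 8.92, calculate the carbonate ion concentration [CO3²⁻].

[CO2*] = KH · pCO2 = 10^(−1.42) × 936×10^-6 = 3.559×10^-5 mol/kg
α₀ = 1/(1 + K1/[H⁺] + K1K2/[H⁺]²) = 1/(1 + 10^+1.51 + 10^+0.08) = 0.02893
DIC = [CO2*]/α₀ = 3.559×10^-5 / 0.02893 = 1.230 mmol/kg
[CO3²⁻] = α₂·DIC; α₂ = 0.03479, so [CO3²⁻] = 0.03479 × 1.230 = 0.0428 mmol/kg

[CO3²⁻] = 0.0428 mmol/kg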